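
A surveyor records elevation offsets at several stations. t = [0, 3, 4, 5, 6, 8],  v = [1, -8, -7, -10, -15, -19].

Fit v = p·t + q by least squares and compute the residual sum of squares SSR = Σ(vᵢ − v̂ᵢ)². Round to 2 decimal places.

Entries of AᵀA: Σt·t = 150, Σt = 26, Σ1 = 6.
Moment sums: Σt·v = -344, Σv = -58.
Normal equations: [[150, 26]; [26, 6]]·[p, q]ᵀ = [-344, -58]ᵀ.
Determinant 150·6 − 26² = 224.
p = ((-344)·6 − 26·(-58))/224 = -139/56; q = (150·(-58) − 26·(-344))/224 = 61/56.
Residuals: -5/56, -23/14, 103/56, 37/28, -67/56, -13/56; SSR = 261/28.

SSR = 9.32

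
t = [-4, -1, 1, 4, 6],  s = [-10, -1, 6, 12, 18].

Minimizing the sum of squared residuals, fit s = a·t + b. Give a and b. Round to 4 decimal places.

a = 2.7548, b = 1.6943

Setting ∂/∂a … = 0 gives: 70·a + 6·b = 203;  6·a + 5·b = 25.
(Σt·t = 70, Σt = 6, Σ1 = 5, Σt·s = 203, Σs = 25.)
Eliminating b: 5·(row 1) − 6·(row 2) gives 314·a = 5·203 − 6·25 = 865, so a = 865/314.
Then b = (25 − 6·(865/314))/5 = 266/157.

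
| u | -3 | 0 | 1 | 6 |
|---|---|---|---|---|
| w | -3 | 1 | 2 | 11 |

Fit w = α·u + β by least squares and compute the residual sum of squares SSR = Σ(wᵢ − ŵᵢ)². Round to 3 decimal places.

Sums needed: Σu·u = 46, Σu = 4, Σ1 = 4.
And Σu·w = 77, Σw = 11.
So AᵀA·[α, β]ᵀ = Aᵀw: [[46, 4]; [4, 4]]·[α, β]ᵀ = [77, 11]ᵀ.
Determinant 46·4 − 4² = 168.
α = (77·4 − 4·11)/168 = 11/7; β = (46·11 − 4·77)/168 = 33/28.
Residuals: 15/28, -5/28, -3/4, 11/28; SSR = 29/28.

SSR = 1.036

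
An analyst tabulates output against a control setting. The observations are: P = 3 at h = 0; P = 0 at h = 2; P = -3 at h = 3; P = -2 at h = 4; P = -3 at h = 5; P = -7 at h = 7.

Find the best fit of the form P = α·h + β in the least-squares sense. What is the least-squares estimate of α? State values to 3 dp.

Compute the Gram sums: Σh·h = 103, Σh = 21, Σ1 = 6.
Moment sums: Σh·P = -81, ΣP = -12.
So MᵀM·[α, β]ᵀ = MᵀP: [[103, 21]; [21, 6]]·[α, β]ᵀ = [-81, -12]ᵀ.
Determinant 103·6 − 21² = 177.
α = ((-81)·6 − 21·(-12))/177 = -78/59; β = (103·(-12) − 21·(-81))/177 = 155/59.

α = -1.322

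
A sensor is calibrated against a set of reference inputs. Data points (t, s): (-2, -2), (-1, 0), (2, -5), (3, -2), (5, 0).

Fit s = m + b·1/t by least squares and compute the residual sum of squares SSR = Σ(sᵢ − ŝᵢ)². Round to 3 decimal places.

SSR = 11.177

Entries of MᵀM: Σ1 = 5, Σ1/t = -7/15, Σ1/t·1/t = 743/450.
For Mᵀs: Σs = -9, Σ1/t·s = -13/6.
So MᵀM·[m, b]ᵀ = Mᵀs: [[5, -7/15]; [-7/15, 743/450]]·[m, b]ᵀ = [-9, -13/6]ᵀ.
Determinant 5·(743/450) − (-7/15)² = 3617/450.
m = ((-9)·(743/450) − (-7/15)·(-13/6))/(3617/450) = -7142/3617; b = (5·(-13/6) − (-7/15)·(-9))/(3617/450) = -6765/3617.
Residuals: -6949/7234, 377/3617, -15121/7234, 2163/3617, 8495/3617; SSR = 80851/7234.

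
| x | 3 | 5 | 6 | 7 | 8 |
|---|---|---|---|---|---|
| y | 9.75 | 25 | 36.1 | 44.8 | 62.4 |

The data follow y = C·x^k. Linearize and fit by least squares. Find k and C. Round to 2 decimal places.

Taking logs, ln y = k·ln x + ln C, so regress ln y on ln x.
AᵀA = [[15.1183, 8.5252]; [8.5252, 5]], rhs = [30.1025, 17.0182]ᵀ  (here Σln x = 8.5252, Σ(ln x)² = 15.1183, Σln y = 17.0182, Σln x·ln y = 30.1025).
Slope k = (n·Σln x·ln y − Σln x·Σln y)/(n·Σ(ln x)² − (Σln x)²) = (5·30.1025 − 8.5252·17.0182)/2.9130 = 1.86378; ln C = (Σln y − k·Σln x)/n = 0.22584, so C = exp(0.22584) = 1.25337.

k = 1.86, C = 1.25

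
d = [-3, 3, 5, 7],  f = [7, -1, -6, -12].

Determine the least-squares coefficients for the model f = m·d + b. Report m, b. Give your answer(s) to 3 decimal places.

Entries of MᵀM: Σd·d = 92, Σd = 12, Σ1 = 4.
And Σd·f = -138, Σf = -12.
det = 92·4 − 12² = 224.
m = ((-138)·4 − 12·(-12))/224 = -51/28; b = (92·(-12) − 12·(-138))/224 = 69/28.

m = -1.821, b = 2.464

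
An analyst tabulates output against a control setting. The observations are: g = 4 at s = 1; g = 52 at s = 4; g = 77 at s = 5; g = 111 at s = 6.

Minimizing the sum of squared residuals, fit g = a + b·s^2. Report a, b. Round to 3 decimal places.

a = 1.669, b = 3.043

Normal-equation sums: Σ1 = 4, Σs^2 = 78, Σs^2·s^2 = 2178.
Right-hand side: Σg = 244, Σs^2·g = 6757.
So XᵀX·[a, b]ᵀ = Xᵀg: [[4, 78]; [78, 2178]]·[a, b]ᵀ = [244, 6757]ᵀ.
Determinant 4·2178 − 78² = 2628.
a = (244·2178 − 78·6757)/2628 = 731/438; b = (4·6757 − 78·244)/2628 = 1999/657.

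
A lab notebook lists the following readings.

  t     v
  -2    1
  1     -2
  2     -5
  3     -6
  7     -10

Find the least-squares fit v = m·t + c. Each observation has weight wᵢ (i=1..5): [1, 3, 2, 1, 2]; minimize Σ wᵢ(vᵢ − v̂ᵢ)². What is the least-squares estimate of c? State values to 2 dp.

c = -1.48

Normal-equation sums: Σwᵢ·t·t = 122, Σwᵢ·t = 22, Σwᵢ·1 = 9.
For XᵀWv: Σwᵢ·t·v = -186, Σwᵢ·v = -41.
Normal equations: [[122, 22]; [22, 9]]·[m, c]ᵀ = [-186, -41]ᵀ.
Eliminating c: 9·(row 1) − 22·(row 2) gives 614·m = 9·(-186) − 22·(-41) = -772, so m = -386/307.
Then c = ((-41) − 22·(-386/307))/9 = -455/307.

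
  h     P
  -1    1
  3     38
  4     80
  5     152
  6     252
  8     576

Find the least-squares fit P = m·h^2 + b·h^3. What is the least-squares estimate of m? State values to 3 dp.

m = 1.124

Entries of MᵀM: Σh^2·h^2 = 6355, Σh^2·h^3 = 44935, Σh^3·h^3 = 329251.
And Σh^2·P = 51359, Σh^3·P = 374489.
Δ = 6355·329251 − 44935² = 73235880.
m = (51359·329251 − 44935·374489)/73235880 = 5599/4980; b = (6355·374489 − 44935·51359)/73235880 = 800677/813732.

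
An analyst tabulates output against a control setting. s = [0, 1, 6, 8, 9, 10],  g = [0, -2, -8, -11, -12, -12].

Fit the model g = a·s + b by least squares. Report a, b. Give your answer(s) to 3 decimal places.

Normal-equation sums: Σs·s = 282, Σs = 34, Σ1 = 6.
For Mᵀg: Σs·g = -366, Σg = -45.
MᵀM·[a, b]ᵀ = Mᵀg becomes [[282, 34]; [34, 6]]·[a, b]ᵀ = [-366, -45]ᵀ.
det = 282·6 − 34² = 536.
a = ((-366)·6 − 34·(-45))/536 = -333/268; b = (282·(-45) − 34·(-366))/536 = -123/268.

a = -1.243, b = -0.459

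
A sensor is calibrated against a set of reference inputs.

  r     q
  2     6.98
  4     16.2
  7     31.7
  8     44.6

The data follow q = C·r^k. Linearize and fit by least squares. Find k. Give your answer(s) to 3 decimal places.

Let Y = ln q. Fitting Y = k·ln r + ln C by least squares:
Σln r = 6.1048, Σ(ln r)² = 10.5129, Σln q = 11.9821, Σln r·ln q = 19.8305.
Equations: 10.5129·k + 6.1048·ln C = 19.8305;  6.1048·k + 4·ln C = 11.9821.
Δ = 10.5129·4 − (6.1048)² = 4.7831; k = (19.8305·4 − 6.1048·11.9821)/4.7831 = 1.29073, ln C = (10.5129·11.9821 − 6.1048·19.8305)/4.7831 = 1.02562.

k = 1.291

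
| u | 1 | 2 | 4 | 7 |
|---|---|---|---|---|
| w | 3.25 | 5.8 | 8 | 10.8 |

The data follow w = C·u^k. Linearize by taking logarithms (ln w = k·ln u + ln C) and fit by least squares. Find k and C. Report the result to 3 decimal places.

k = 0.603, C = 3.463

Let Y = ln w. Fitting Y = k·ln u + ln C by least squares:
XᵀX = [[6.1888, 4.0254]; [4.0254, 4]], rhs = [8.7316, 7.3955]ᵀ  (here Σln u = 4.0254, Σ(ln u)² = 6.1888, Σln w = 7.3955, Σln u·ln w = 8.7316).
Slope k = (n·Σln u·ln w − Σln u·Σln w)/(n·Σ(ln u)² − (Σln u)²) = (4·8.7316 − 4.0254·7.3955)/8.5519 = 0.60299; ln C = (Σln w − k·Σln u)/n = 1.24206, so C = exp(1.24206) = 3.46274.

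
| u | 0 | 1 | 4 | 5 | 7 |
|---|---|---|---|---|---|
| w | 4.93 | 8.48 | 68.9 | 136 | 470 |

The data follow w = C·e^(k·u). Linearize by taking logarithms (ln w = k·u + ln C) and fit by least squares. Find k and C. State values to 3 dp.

k = 0.663, C = 4.729

Let Y = ln w. Fitting Y = k·u + ln C by least squares:
Σu = 17.0000, Σ(u)² = 91.0000, Σln w = 19.0311, Σu·ln w = 86.7007.
Equations: 91.0000·k + 17.0000·ln C = 86.7007;  17.0000·k + 5·ln C = 19.0311.
Solving (det = 166.0000): k = 0.66250, ln C = 1.55372, so C = exp(1.55372) = 4.72901.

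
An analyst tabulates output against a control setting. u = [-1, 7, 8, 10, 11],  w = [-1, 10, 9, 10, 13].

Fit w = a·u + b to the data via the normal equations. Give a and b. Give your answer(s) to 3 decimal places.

a = 1.100, b = 0.500

Setting ∂/∂a … = 0 gives: 335·a + 35·b = 386;  35·a + 5·b = 41.
det = 335·5 − 35² = 450.
a = (386·5 − 35·41)/450 = 11/10; b = (335·41 − 35·386)/450 = 1/2.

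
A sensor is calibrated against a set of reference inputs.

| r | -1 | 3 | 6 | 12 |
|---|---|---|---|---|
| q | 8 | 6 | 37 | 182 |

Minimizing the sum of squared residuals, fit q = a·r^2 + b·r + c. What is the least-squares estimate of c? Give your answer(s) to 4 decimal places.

Forming MᵀM = [[22114, 1970, 190]; [1970, 190, 20]; [190, 20, 4]] and Mᵀq = [27602, 2416, 233]ᵀ gives MᵀM·[a, b, c]ᵀ = Mᵀq.
Row-reducing yields a = 4713/3058, b = -54539/15290, c = 400/139.

c = 2.8777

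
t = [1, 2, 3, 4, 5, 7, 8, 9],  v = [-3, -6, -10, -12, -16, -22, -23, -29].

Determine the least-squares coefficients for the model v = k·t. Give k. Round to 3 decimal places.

k = -3.100

The normal equations are: 249·k = -772.
(Σt·t = 249, Σt·v = -772.)
Hence k = -772 / 249 ≈ -3.1004.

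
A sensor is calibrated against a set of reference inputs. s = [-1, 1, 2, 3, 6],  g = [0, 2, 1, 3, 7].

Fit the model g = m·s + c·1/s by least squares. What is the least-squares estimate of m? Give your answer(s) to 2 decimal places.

Entries of XᵀX: Σs·s = 51, Σs·1/s = 5, Σ1/s·1/s = 43/18.
Moment sums: Σs·g = 55, Σ1/s·g = 14/3.
XᵀX·[m, c]ᵀ = Xᵀg becomes [[51, 5]; [5, 43/18]]·[m, c]ᵀ = [55, 14/3]ᵀ.
Determinant 51·(43/18) − 5² = 581/6.
m = (55·(43/18) − 5·(14/3))/(581/6) = 1945/1743; c = (51·(14/3) − 5·55)/(581/6) = -222/581.

m = 1.12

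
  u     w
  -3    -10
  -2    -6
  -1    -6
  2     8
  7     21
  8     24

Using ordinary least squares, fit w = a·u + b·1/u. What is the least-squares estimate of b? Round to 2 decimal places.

b = 2.82

Forming MᵀM = [[131, 6]; [6, 46489/28224]] and Mᵀw = [403, 67/3]ᵀ gives MᵀM·[a, b]ᵀ = Mᵀw.
Determinant 131·(46489/28224) − 6² = 5073995/28224.
a = (403·(46489/28224) − 6·(67/3))/(5073995/28224) = 14953051/5073995; b = (131·(67/3) − 6·403)/(5073995/28224) = 14328384/5073995.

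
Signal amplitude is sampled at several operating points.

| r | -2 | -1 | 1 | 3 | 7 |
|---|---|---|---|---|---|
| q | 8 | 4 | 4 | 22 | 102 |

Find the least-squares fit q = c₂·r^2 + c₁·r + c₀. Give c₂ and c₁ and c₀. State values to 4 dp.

Sums needed: Σr^2·r^2 = 2500, Σr^2·r = 362, Σr^2 = 64, Σr·r = 64, Σr = 8, Σ1 = 5.
Right-hand side: Σr^2·q = 5236, Σr·q = 764, Σq = 140.
Inverting the 3×3 Gram matrix, [c₂, c₁, c₀]ᵀ = [15062/7777, 514/707, 15916/7777]ᵀ.

c₂ = 1.9367, c₁ = 0.7270, c₀ = 2.0465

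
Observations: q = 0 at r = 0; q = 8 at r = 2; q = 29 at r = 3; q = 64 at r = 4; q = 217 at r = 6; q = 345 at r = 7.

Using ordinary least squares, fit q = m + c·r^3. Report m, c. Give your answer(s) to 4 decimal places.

From the data, Σ1 = 6, Σr^3 = 658, Σr^3·r^3 = 169194.
And Σq = 663, Σr^3·q = 170150.
Normal equations: [[6, 658]; [658, 169194]]·[m, c]ᵀ = [663, 170150]ᵀ.
Δ = 6·169194 − 658² = 582200.
m = (663·169194 − 658·170150)/582200 = 108461/291100; c = (6·170150 − 658·663)/582200 = 292323/291100.

m = 0.3726, c = 1.0042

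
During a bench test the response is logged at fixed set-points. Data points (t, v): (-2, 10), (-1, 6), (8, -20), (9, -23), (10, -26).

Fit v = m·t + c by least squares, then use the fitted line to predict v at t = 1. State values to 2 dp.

v̂ = 0.64

MᵀM·[m, c]ᵀ = Mᵀv reads: 250·m + 24·c = -653;  24·m + 5·c = -53.
(Σt·t = 250, Σt = 24, Σ1 = 5, Σt·v = -653, Σv = -53.)
Δ = 250·5 − 24² = 674.
m = ((-653)·5 − 24·(-53))/674 = -1993/674; c = (250·(-53) − 24·(-653))/674 = 1211/337.
At t = 1: v̂ = (-1993/674)·(1) + (1211/337)·(1) = 429/674.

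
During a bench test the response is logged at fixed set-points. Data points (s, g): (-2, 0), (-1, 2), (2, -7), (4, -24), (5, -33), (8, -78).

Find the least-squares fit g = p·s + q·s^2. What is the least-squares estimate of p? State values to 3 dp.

The normal equations are: 114·p + 700·q = -901;  700·p + 5010·q = -6227.
(Σs·s = 114, Σs·s^2 = 700, Σs^2·s^2 = 5010, Σs·g = -901, Σs^2·g = -6227.)
Eliminating q: 5010·(row 1) − 700·(row 2) gives 81140·p = 5010·(-901) − 700·(-6227) = -155110, so p = -15511/8114.
Then q = ((-6227) − 700·(-15511/8114))/5010 = -39589/40570.

p = -1.912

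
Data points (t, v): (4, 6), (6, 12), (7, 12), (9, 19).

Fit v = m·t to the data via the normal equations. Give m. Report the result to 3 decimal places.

m = 1.929

The normal system XᵀX·[m]ᵀ = Xᵀv is [[182]]·[m]ᵀ = [351]ᵀ.
Hence m = 351 / 182 ≈ 1.92857.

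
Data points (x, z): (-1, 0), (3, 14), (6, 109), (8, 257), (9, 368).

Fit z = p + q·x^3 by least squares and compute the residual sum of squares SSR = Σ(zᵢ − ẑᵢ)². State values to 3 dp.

SSR = 1.658

With design matrix M, MᵀM = [[5, 1483]; [1483, 840971]] and Mᵀz = [748, 423778]ᵀ.
Determinant 5·840971 − 1483² = 2005566.
p = (748·840971 − 1483·423778)/2005566 = 291767/1002783; q = (5·423778 − 1483·748)/2005566 = 504803/1002783.
Residuals: 71012/334261, 117514/1002783, -25868/1002783, -345224/334261, 730990/1002783; SSR = 1662200/1002783.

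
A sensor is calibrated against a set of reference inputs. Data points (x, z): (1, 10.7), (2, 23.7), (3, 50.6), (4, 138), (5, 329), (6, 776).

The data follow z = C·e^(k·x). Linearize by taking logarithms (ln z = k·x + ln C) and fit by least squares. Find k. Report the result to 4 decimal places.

Let Y = ln z. Fitting Y = k·x + ln C by least squares:
Σx = 21.0000, Σ(x)² = 91.0000, Σln z = 26.8371, Σx·ln z = 109.0873.
Equations: 91.0000·k + 21.0000·ln C = 109.0873;  21.0000·k + 6·ln C = 26.8371.
Δ = 91.0000·6 − (21.0000)² = 105.0000; k = (109.0873·6 − 21.0000·26.8371)/105.0000 = 0.86613, ln C = (91.0000·26.8371 − 21.0000·109.0873)/105.0000 = 1.44140.

k = 0.8661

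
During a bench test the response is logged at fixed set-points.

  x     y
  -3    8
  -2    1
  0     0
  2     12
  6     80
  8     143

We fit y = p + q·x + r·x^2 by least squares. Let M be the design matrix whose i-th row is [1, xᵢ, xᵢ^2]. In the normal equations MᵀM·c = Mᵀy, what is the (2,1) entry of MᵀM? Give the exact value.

11

Row 2 ↔ basis x, column 1 ↔ basis 1, so (MᵀM)_{2,1} = Σᵢ x = (-3)·(1) + (-2)·(1) + (0)·(1) + (2)·(1) + (6)·(1) + (8)·(1) = 11.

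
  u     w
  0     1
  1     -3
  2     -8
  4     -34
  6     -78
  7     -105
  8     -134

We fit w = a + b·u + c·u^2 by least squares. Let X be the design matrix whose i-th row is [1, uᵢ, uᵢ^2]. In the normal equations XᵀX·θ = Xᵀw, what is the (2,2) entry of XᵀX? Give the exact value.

170

Row 2 ↔ basis u, column 2 ↔ basis u, so (XᵀX)_{2,2} = Σᵢ (u)·(u) = (0)·(0) + (1)·(1) + (2)·(2) + (4)·(4) + (6)·(6) + (7)·(7) + (8)·(8) = 170.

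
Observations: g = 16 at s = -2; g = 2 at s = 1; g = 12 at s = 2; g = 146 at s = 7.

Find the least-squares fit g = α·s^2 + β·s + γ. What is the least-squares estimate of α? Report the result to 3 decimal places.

α = 3.128

Entries of MᵀM: Σs^2·s^2 = 2434, Σs^2·s = 344, Σs^2 = 58, Σs·s = 58, Σs = 8, Σ1 = 4.
And Σs^2·g = 7268, Σs·g = 1016, Σg = 176.
Normal equations: [[2434, 344, 58]; [344, 58, 8]; [58, 8, 4]]·[α, β, γ]ᵀ = [7268, 1016, 176]ᵀ.
Solving the 3×3 system (Gaussian elimination) gives α = 7780/2487, β = -972/829, γ = 2450/2487.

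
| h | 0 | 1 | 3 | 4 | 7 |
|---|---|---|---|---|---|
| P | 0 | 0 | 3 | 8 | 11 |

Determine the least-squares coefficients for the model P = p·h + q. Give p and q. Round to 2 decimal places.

Normal-equation sums: Σh·h = 75, Σh = 15, Σ1 = 5.
Right-hand side: Σh·P = 118, ΣP = 22.
MᵀM·[p, q]ᵀ = MᵀP becomes [[75, 15]; [15, 5]]·[p, q]ᵀ = [118, 22]ᵀ.
Δ = 75·5 − 15² = 150.
p = (118·5 − 15·22)/150 = 26/15; q = (75·22 − 15·118)/150 = -4/5.

p = 1.73, q = -0.80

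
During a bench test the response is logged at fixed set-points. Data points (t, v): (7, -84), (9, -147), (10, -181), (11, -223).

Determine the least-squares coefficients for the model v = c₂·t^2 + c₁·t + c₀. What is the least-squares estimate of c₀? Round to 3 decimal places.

MᵀM·[c₂, c₁, c₀]ᵀ = Mᵀv reads: 33603·c₂ + 3403·c₁ + 351·c₀ = -61106;  3403·c₂ + 351·c₁ + 37·c₀ = -6174;  351·c₂ + 37·c₁ + 4·c₀ = -635.
Row-reducing yields c₂ = -81/44, c₁ = -317/220, c₀ = 1773/110.

c₀ = 16.118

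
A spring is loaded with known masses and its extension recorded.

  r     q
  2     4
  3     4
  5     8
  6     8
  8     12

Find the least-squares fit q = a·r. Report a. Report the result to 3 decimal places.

a = 1.478

The normal system XᵀX·[a]ᵀ = Xᵀq is [[138]]·[a]ᵀ = [204]ᵀ.
Hence a = 204 / 138 ≈ 1.47826.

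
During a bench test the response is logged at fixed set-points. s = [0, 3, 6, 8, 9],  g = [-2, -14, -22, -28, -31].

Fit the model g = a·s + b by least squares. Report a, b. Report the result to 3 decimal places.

From the data, Σs·s = 190, Σs = 26, Σ1 = 5.
And Σs·g = -677, Σg = -97.
So XᵀX·[a, b]ᵀ = Xᵀg: [[190, 26]; [26, 5]]·[a, b]ᵀ = [-677, -97]ᵀ.
Eliminating b: 5·(row 1) − 26·(row 2) gives 274·a = 5·(-677) − 26·(-97) = -863, so a = -863/274.
Then b = ((-97) − 26·(-863/274))/5 = -414/137.

a = -3.150, b = -3.022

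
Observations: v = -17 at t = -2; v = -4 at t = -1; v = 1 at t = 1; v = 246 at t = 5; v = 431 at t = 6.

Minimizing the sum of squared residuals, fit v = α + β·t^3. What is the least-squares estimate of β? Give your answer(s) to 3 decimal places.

Forming XᵀX = [[5, 333]; [333, 62347]] and Xᵀv = [657, 123987]ᵀ gives XᵀX·[α, β]ᵀ = Xᵀv.
Δ = 5·62347 − 333² = 200846.
α = (657·62347 − 333·123987)/200846 = -162846/100423; β = (5·123987 − 333·657)/200846 = 200577/100423.

β = 1.997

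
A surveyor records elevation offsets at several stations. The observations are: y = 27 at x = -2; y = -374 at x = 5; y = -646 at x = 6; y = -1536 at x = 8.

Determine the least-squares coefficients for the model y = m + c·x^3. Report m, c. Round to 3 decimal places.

With design matrix A, AᵀA = [[4, 845]; [845, 324489]] and Aᵀy = [-2529, -972934]ᵀ.
Δ = 4·324489 − 845² = 583931.
m = ((-2529)·324489 − 845·(-972934))/583931 = 1496549/583931; c = (4·(-972934) − 845·(-2529))/583931 = -1754731/583931.

m = 2.563, c = -3.005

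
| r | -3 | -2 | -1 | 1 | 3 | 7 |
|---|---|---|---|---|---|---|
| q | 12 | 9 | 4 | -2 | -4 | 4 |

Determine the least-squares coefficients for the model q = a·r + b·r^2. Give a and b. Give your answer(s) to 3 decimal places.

a = -2.836, b = 0.487

Entries of AᵀA: Σr·r = 73, Σr·r^2 = 335, Σr^2·r^2 = 2581.
For Aᵀq: Σr·q = -44, Σr^2·q = 306.
AᵀA·[a, b]ᵀ = Aᵀq becomes [[73, 335]; [335, 2581]]·[a, b]ᵀ = [-44, 306]ᵀ.
Determinant 73·2581 − 335² = 76188.
a = ((-44)·2581 − 335·306)/76188 = -108037/38094; b = (73·306 − 335·(-44))/76188 = 18539/38094.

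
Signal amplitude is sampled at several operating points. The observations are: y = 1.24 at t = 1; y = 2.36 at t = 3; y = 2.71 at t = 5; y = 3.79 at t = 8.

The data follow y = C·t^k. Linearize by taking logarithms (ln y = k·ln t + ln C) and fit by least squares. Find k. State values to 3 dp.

Linearized form: ln y = k·ln t + ln C. From the 4 transformed points,
Σln t = 4.7875, Σ(ln t)² = 8.1213, Σln y = 3.4031, Σln t·ln y = 5.3184.
Equations: 8.1213·k + 4.7875·ln C = 5.3184;  4.7875·k + 4·ln C = 3.4031.
Solving (det = 9.5652): k = 0.52080, ln C = 0.22745.

k = 0.521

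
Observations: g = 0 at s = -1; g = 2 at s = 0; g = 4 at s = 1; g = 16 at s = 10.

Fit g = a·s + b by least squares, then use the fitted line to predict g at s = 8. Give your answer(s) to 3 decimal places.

ĝ = 13.286

Normal-equation sums: Σs·s = 102, Σs = 10, Σ1 = 4.
For Aᵀg: Σs·g = 164, Σg = 22.
Normal equations: [[102, 10]; [10, 4]]·[a, b]ᵀ = [164, 22]ᵀ.
Eliminating b: 4·(row 1) − 10·(row 2) gives 308·a = 4·164 − 10·22 = 436, so a = 109/77.
Then b = (22 − 10·(109/77))/4 = 151/77.
At s = 8: ĝ = (109/77)·(8) + (151/77)·(1) = 93/7.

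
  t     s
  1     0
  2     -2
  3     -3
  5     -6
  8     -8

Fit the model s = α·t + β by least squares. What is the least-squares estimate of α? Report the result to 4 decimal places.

α = -1.1299

MᵀM·[α, β]ᵀ = Mᵀs reads: 103·α + 19·β = -107;  19·α + 5·β = -19.
(Σt·t = 103, Σt = 19, Σ1 = 5, Σt·s = -107, Σs = -19.)
det = 103·5 − 19² = 154.
α = ((-107)·5 − 19·(-19))/154 = -87/77; β = (103·(-19) − 19·(-107))/154 = 38/77.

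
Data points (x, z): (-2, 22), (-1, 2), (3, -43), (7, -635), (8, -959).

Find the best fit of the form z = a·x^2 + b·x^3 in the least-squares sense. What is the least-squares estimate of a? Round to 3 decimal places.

The normal equations are: 6595·a + 49785·b = -92788;  49785·a + 380587·b = -710152.
(Σx^2·x^2 = 6595, Σx^2·x^3 = 49785, Σx^3·x^3 = 380587, Σx^2·z = -92788, Σx^3·z = -710152.)
Δ = 6595·380587 − 49785² = 31425040.
a = ((-92788)·380587 − 49785·(-710152))/31425040 = 10252691/7856260; b = (6595·(-710152) − 49785·(-92788))/31425040 = -3200093/1571252.

a = 1.305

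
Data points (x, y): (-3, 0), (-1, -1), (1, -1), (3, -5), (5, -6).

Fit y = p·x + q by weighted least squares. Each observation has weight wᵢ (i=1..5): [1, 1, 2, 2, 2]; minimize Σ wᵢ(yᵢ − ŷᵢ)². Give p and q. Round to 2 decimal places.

p = -0.85, q = -1.64

Normal-equation sums: Σwᵢ·x·x = 80, Σwᵢ·x = 14, Σwᵢ·1 = 8.
Right-hand side: Σwᵢ·x·y = -91, Σwᵢ·y = -25.
So AᵀWA·[p, q]ᵀ = AᵀWy: [[80, 14]; [14, 8]]·[p, q]ᵀ = [-91, -25]ᵀ.
Δ = 80·8 − 14² = 444.
p = ((-91)·8 − 14·(-25))/444 = -63/74; q = (80·(-25) − 14·(-91))/444 = -121/74.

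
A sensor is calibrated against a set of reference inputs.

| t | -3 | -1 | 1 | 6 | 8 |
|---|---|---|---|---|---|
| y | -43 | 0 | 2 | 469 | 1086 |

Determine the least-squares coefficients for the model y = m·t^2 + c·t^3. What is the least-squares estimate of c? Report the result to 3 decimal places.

With design matrix X, XᵀX = [[5475, 40301]; [40301, 309531]] and Xᵀy = [86003, 658499]ᵀ.
Δ = 5475·309531 − 40301² = 70511624.
m = (86003·309531 − 40301·658499)/70511624 = 41213197/35255812; c = (5475·658499 − 40301·86003)/70511624 = 69637561/35255812.

c = 1.975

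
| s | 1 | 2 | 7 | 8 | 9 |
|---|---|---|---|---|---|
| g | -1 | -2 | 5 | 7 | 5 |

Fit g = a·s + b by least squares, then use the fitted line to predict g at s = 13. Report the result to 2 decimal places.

ĝ = 10.71

MᵀM·[a, b]ᵀ = Mᵀg reads: 199·a + 27·b = 131;  27·a + 5·b = 14.
(Σs·s = 199, Σs = 27, Σ1 = 5, Σs·g = 131, Σg = 14.)
Determinant 199·5 − 27² = 266.
a = (131·5 − 27·14)/266 = 277/266; b = (199·14 − 27·131)/266 = -751/266.
At s = 13: ĝ = (277/266)·(13) + (-751/266)·(1) = 75/7.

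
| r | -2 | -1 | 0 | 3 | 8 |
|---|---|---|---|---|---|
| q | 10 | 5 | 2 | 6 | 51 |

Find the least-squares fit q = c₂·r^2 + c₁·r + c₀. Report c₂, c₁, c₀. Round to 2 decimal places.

c₂ = 0.99, c₁ = -1.79, c₀ = 2.29

Normal-equation sums: Σr^2·r^2 = 4194, Σr^2·r = 530, Σr^2 = 78, Σr·r = 78, Σr = 8, Σ1 = 5.
And Σr^2·q = 3363, Σr·q = 401, Σq = 74.
So MᵀM·[c₂, c₁, c₀]ᵀ = Mᵀq: [[4194, 530, 78]; [530, 78, 8]; [78, 8, 5]]·[c₂, c₁, c₀]ᵀ = [3363, 401, 74]ᵀ.
Row-reducing yields c₂ = 1152/1169, c₁ = -4185/2338, c₀ = 2678/1169.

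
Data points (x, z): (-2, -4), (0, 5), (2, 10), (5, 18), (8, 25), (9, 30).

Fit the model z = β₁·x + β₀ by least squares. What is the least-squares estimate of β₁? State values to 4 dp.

Sums needed: Σx·x = 178, Σx = 22, Σ1 = 6.
For Aᵀz: Σx·z = 588, Σz = 84.
AᵀA·[β₁, β₀]ᵀ = Aᵀz becomes [[178, 22]; [22, 6]]·[β₁, β₀]ᵀ = [588, 84]ᵀ.
Eliminating β₀: 6·(row 1) − 22·(row 2) gives 584·β₁ = 6·588 − 22·84 = 1680, so β₁ = 210/73.
Then β₀ = (84 − 22·(210/73))/6 = 252/73.

β₁ = 2.8767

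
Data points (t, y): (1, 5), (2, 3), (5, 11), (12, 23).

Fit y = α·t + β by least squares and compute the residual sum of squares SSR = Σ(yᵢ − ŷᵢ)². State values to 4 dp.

SSR = 7.5405

XᵀX·[α, β]ᵀ = Xᵀy reads: 174·α + 20·β = 342;  20·α + 4·β = 42.
(Σt·t = 174, Σt = 20, Σ1 = 4, Σt·y = 342, Σy = 42.)
det = 174·4 − 20² = 296.
α = (342·4 − 20·42)/296 = 66/37; β = (174·42 − 20·342)/296 = 117/74.
Residuals: 121/74, -159/74, 1/2, 1/74; SSR = 279/37.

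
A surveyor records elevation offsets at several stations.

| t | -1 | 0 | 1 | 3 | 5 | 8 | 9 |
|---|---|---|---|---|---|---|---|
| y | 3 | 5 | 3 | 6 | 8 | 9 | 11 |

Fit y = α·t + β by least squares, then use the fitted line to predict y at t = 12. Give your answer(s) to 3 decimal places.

ŷ = 12.704

The normal system MᵀM·[α, β]ᵀ = Mᵀy is [[181, 25]; [25, 7]]·[α, β]ᵀ = [229, 45]ᵀ.
det = 181·7 − 25² = 642.
α = (229·7 − 25·45)/642 = 239/321; β = (181·45 − 25·229)/642 = 1210/321.
At t = 12: ŷ = (239/321)·(12) + (1210/321)·(1) = 4078/321.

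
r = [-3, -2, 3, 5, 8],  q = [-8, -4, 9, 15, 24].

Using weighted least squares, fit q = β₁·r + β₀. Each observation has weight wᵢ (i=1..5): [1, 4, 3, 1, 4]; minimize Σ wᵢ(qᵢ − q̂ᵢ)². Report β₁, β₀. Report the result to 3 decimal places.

β₁ = 2.819, β₀ = 1.180

The normal equations are: 333·β₁ + 35·β₀ = 980;  35·β₁ + 13·β₀ = 114.
(Σwᵢ·r·r = 333, Σwᵢ·r = 35, Σwᵢ·1 = 13, Σwᵢ·r·q = 980, Σwᵢ·q = 114.)
Δ = 333·13 − 35² = 3104.
β₁ = (980·13 − 35·114)/3104 = 4375/1552; β₀ = (333·114 − 35·980)/3104 = 1831/1552.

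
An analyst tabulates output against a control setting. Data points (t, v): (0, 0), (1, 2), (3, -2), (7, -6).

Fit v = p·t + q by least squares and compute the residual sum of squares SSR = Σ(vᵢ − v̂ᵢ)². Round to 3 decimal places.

The normal equations are: 59·p + 11·q = -46;  11·p + 4·q = -6.
(Σt·t = 59, Σt = 11, Σ1 = 4, Σt·v = -46, Σv = -6.)
Determinant 59·4 − 11² = 115.
p = ((-46)·4 − 11·(-6))/115 = -118/115; q = (59·(-6) − 11·(-46))/115 = 152/115.
Residuals: -152/115, 196/115, -28/115, -16/115; SSR = 544/115.

SSR = 4.730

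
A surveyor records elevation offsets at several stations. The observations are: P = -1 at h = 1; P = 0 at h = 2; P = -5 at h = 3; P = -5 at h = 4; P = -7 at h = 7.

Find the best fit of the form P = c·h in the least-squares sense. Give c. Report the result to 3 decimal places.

Normal-equation sums: Σh·h = 79.
For AᵀP: Σh·P = -85.
AᵀA·[c]ᵀ = AᵀP becomes [[79]]·[c]ᵀ = [-85]ᵀ.
c = (-85)/79 = -1.07595.

c = -1.076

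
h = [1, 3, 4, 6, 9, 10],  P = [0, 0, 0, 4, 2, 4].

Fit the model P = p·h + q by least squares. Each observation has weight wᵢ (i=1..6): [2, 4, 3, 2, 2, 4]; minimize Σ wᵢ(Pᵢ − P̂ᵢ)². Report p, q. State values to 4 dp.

p = 0.4828, q = -1.0794

Setting ∂/∂p … = 0 gives: 720·p + 96·q = 244;  96·p + 17·q = 28.
(Σwᵢ·h·h = 720, Σwᵢ·h = 96, Σwᵢ·1 = 17, Σwᵢ·h·P = 244, Σwᵢ·P = 28.)
det = 720·17 − 96² = 3024.
p = (244·17 − 96·28)/3024 = 365/756; q = (720·28 − 96·244)/3024 = -68/63.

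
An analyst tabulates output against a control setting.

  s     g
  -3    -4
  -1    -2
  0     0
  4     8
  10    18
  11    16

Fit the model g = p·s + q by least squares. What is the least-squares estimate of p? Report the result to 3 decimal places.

From the data, Σs·s = 247, Σs = 21, Σ1 = 6.
Moment sums: Σs·g = 402, Σg = 36.
So AᵀA·[p, q]ᵀ = Aᵀg: [[247, 21]; [21, 6]]·[p, q]ᵀ = [402, 36]ᵀ.
det = 247·6 − 21² = 1041.
p = (402·6 − 21·36)/1041 = 552/347; q = (247·36 − 21·402)/1041 = 150/347.

p = 1.591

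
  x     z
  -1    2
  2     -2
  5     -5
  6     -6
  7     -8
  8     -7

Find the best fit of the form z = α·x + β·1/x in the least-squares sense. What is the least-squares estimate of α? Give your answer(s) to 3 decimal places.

α = -0.970

From the data, Σx·x = 179, Σx·1/x = 6, Σ1/x·1/x = 955249/705600.
Moment sums: Σx·z = -179, Σ1/x·z = -393/56.
det = 179·(955249/705600) − 6² = 145587971/705600.
α = ((-179)·(955249/705600) − 6·(-393/56))/(145587971/705600) = -141278771/145587971; β = (179·(-393/56) − 6·(-179))/(145587971/705600) = -128557800/145587971.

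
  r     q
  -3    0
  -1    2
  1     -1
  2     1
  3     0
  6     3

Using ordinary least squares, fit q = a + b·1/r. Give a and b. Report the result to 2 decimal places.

With design matrix M, MᵀM = [[6, 2/3]; [2/3, 5/2]] and Mᵀq = [5, -2]ᵀ.
Eliminating b: (5/2)·(row 1) − (2/3)·(row 2) gives (131/9)·a = (5/2)·5 − (2/3)·(-2) = 83/6, so a = 249/262.
Then b = ((-2) − (2/3)·(249/262))/(5/2) = -138/131.

a = 0.95, b = -1.05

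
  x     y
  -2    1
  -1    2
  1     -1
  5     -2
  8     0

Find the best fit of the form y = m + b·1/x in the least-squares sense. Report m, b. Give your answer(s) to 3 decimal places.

Entries of MᵀM: Σ1 = 5, Σ1/x = -7/40, Σ1/x·1/x = 3689/1600.
Moment sums: Σy = 0, Σ1/x·y = -39/10.
Δ = 5·(3689/1600) − (-7/40)² = 4599/400.
m = (0·(3689/1600) − (-7/40)·(-39/10))/(4599/400) = -13/219; b = (5·(-39/10) − (-7/40)·0)/(4599/400) = -2600/1533.

m = -0.059, b = -1.696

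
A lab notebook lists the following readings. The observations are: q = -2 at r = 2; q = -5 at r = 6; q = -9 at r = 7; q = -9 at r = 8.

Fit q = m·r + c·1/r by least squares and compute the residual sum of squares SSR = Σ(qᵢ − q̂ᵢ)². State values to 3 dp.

SSR = 4.182

Sums needed: Σr·r = 153, Σr·1/r = 4, Σ1/r·1/r = 8857/28224.
For Xᵀq: Σr·q = -169, Σ1/r·q = -713/168.
XᵀX·[m, c]ᵀ = Xᵀq becomes [[153, 4]; [4, 8857/28224]]·[m, c]ᵀ = [-169, -713/168]ᵀ.
det = 153·(8857/28224) − 4² = 100393/3136.
m = ((-169)·(8857/28224) − 4·(-713/168))/(100393/3136) = -1017697/903537; c = (153·(-713/168) − 4·(-169))/(100393/3136) = 83608/100393.
Residuals: -147916/903537, 162565/100393, -1115450/903537, -84316/903537; SSR = 3778301/903537.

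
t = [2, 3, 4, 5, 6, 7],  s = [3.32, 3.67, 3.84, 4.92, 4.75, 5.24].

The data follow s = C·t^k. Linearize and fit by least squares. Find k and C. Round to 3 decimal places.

k = 0.378, C = 2.473

Taking logs, ln s = k·ln t + ln C, so regress ln s on ln t.
AᵀA = [[13.1965, 8.5252]; [8.5252, 6]], rhs = [12.7046, 8.6534]ᵀ  (here Σln t = 8.5252, Σ(ln t)² = 13.1965, Σln s = 8.6534, Σln t·ln s = 12.7046).
Slope k = (n·Σln t·ln s − Σln t·Σln s)/(n·Σ(ln t)² − (Σln t)²) = (6·12.7046 − 8.5252·8.6534)/6.5005 = 0.37780; ln C = (Σln s − k·Σln t)/n = 0.90544, so C = exp(0.90544) = 2.47302.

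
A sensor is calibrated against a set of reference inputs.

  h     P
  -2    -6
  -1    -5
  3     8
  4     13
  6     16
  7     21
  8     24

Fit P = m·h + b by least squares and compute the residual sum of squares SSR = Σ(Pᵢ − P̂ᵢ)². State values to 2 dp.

SSR = 7.40

The normal system AᵀA·[m, b]ᵀ = AᵀP is [[179, 25]; [25, 7]]·[m, b]ᵀ = [528, 71]ᵀ.
det = 179·7 − 25² = 628.
m = (528·7 − 25·71)/628 = 1921/628; b = (179·71 − 25·528)/628 = -491/628.
Residuals: 565/628, -182/157, -62/157, 971/628, -987/628, 58/157, 195/628; SSR = 4649/628.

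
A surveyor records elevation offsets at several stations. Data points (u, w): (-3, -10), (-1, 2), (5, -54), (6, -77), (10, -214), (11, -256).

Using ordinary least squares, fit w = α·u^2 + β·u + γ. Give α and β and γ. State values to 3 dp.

With design matrix A, AᵀA = [[26644, 2644, 292]; [2644, 292, 28]; [292, 28, 6]] and Aᵀw = [-56586, -5660, -609]ᵀ.
Solving the 3×3 system (Gaussian elimination) gives α = -276305/136536, β = -190411/136536, γ = 19876/5689.

α = -2.024, β = -1.395, γ = 3.494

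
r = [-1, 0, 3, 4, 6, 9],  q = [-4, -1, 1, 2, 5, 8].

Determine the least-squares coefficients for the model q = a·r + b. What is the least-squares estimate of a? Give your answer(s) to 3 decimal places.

Setting ∂/∂a … = 0 gives: 143·a + 21·b = 117;  21·a + 6·b = 11.
Eliminating b: 6·(row 1) − 21·(row 2) gives 417·a = 6·117 − 21·11 = 471, so a = 157/139.
Then b = (11 − 21·(157/139))/6 = -884/417.

a = 1.129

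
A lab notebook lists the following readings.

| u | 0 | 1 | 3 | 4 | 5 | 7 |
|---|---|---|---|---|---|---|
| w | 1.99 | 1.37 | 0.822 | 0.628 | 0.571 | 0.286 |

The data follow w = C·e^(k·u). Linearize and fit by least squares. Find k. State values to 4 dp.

k = -0.2639

With ln wᵢ as the transformed response and uᵢ as the regressor:
AᵀA = [[100.0000, 20.0000]; [20.0000, 6]], rhs = [-13.6983, -1.4704]ᵀ  (here Σu = 20.0000, Σ(u)² = 100.0000, Σln w = -1.4704, Σu·ln w = -13.6983).
Δ = 100.0000·6 − (20.0000)² = 200.0000; k = (-13.6983·6 − 20.0000·-1.4704)/200.0000 = -0.26391, ln C = (100.0000·-1.4704 − 20.0000·-13.6983)/200.0000 = 0.63462.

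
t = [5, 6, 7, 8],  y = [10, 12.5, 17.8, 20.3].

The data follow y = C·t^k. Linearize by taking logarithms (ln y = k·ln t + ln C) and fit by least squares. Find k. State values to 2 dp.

Linearized form: ln y = k·ln t + ln C. From the 4 transformed points,
Sums: Σln t = 7.4265, Σ(ln t)² = 13.9113, Σln y = 10.7181, Σln t·ln y = 20.0944.
Normal system: [[13.9113, 7.4265]; [7.4265, 4]]·[k, ln C]ᵀ = [20.0944, 10.7181]ᵀ.
Slope k = (n·Σln t·ln y − Σln t·Σln y)/(n·Σ(ln t)² − (Σln t)²) = (4·20.0944 − 7.4265·10.7181)/0.4917 = 1.58428; ln C = (Σln y − k·Σln t)/n = -0.26190.

k = 1.58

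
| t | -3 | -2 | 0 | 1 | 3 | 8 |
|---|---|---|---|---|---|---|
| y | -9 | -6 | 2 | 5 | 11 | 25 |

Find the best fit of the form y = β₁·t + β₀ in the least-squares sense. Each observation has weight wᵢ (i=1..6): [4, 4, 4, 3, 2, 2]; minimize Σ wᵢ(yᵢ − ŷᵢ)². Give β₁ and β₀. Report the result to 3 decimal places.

From the data, Σwᵢ·t·t = 201, Σwᵢ·t = 5, Σwᵢ·1 = 19.
For XᵀWy: Σwᵢ·t·y = 637, Σwᵢ·y = 35.
XᵀWX·[β₁, β₀]ᵀ = XᵀWy becomes [[201, 5]; [5, 19]]·[β₁, β₀]ᵀ = [637, 35]ᵀ.
det = 201·19 − 5² = 3794.
β₁ = (637·19 − 5·35)/3794 = 852/271; β₀ = (201·35 − 5·637)/3794 = 275/271.

β₁ = 3.144, β₀ = 1.015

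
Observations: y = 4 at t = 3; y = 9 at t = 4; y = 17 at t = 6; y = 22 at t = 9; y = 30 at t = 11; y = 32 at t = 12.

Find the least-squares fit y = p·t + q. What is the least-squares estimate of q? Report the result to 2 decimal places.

Compute the Gram sums: Σt·t = 407, Σt = 45, Σ1 = 6.
Right-hand side: Σt·y = 1062, Σy = 114.
Normal equations: [[407, 45]; [45, 6]]·[p, q]ᵀ = [1062, 114]ᵀ.
det = 407·6 − 45² = 417.
p = (1062·6 − 45·114)/417 = 414/139; q = (407·114 − 45·1062)/417 = -464/139.

q = -3.34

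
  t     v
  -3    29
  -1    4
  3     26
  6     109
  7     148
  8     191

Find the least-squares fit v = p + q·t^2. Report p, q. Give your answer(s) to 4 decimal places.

Setting ∂/∂p … = 0 gives: 6·p + 168·q = 507;  168·p + 7956·q = 23899.
(Σ1 = 6, Σt^2 = 168, Σt^2·t^2 = 7956, Σv = 507, Σt^2·v = 23899.)
Determinant 6·7956 − 168² = 19512.
p = (507·7956 − 168·23899)/19512 = 1555/1626; q = (6·23899 − 168·507)/19512 = 9703/3252.

p = 0.9563, q = 2.9837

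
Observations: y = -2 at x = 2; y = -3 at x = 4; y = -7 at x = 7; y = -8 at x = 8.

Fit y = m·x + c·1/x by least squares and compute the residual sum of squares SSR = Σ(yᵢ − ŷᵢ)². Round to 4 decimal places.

Sums needed: Σx·x = 133, Σx·1/x = 4, Σ1/x·1/x = 1093/3136.
And Σx·y = -129, Σ1/x·y = -15/4.
Eliminating c: (1093/3136)·(row 1) − 4·(row 2) gives (13599/448)·m = (1093/3136)·(-129) − 4·(-15/4) = -93957/3136, so m = -31319/31731.
Then c = ((-15/4) − 4·(-31319/31731))/(1093/3136) = 2576/4533.
Residuals: -3280/10577, 8525/10577, -260/1511, -1850/10577; SSR = 8525/10577.

SSR = 0.8060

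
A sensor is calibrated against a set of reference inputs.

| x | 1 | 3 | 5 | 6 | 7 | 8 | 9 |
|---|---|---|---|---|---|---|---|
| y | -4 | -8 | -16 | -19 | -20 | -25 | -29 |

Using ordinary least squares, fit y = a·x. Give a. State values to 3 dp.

Normal-equation sums: Σx·x = 265.
Right-hand side: Σx·y = -823.
a = (-823)/265 = -3.10566.

a = -3.106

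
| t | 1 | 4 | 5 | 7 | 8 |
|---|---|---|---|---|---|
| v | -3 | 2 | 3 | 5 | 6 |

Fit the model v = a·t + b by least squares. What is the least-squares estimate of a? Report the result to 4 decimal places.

The normal equations are: 155·a + 25·b = 103;  25·a + 5·b = 13.
Δ = 155·5 − 25² = 150.
a = (103·5 − 25·13)/150 = 19/15; b = (155·13 − 25·103)/150 = -56/15.

a = 1.2667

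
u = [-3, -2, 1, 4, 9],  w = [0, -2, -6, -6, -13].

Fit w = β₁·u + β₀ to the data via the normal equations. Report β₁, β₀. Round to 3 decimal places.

Compute the Gram sums: Σu·u = 111, Σu = 9, Σ1 = 5.
Moment sums: Σu·w = -143, Σw = -27.
Normal equations: [[111, 9]; [9, 5]]·[β₁, β₀]ᵀ = [-143, -27]ᵀ.
det = 111·5 − 9² = 474.
β₁ = ((-143)·5 − 9·(-27))/474 = -236/237; β₀ = (111·(-27) − 9·(-143))/474 = -285/79.

β₁ = -0.996, β₀ = -3.608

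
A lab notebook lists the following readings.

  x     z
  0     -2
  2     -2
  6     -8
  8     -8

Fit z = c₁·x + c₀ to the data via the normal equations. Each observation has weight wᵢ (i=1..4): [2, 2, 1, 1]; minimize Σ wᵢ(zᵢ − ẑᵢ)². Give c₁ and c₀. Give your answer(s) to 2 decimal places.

c₁ = -0.89, c₀ = -1.33

Setting ∂/∂c₁ … = 0 gives: 108·c₁ + 18·c₀ = -120;  18·c₁ + 6·c₀ = -24.
Eliminating c₀: 6·(row 1) − 18·(row 2) gives 324·c₁ = 6·(-120) − 18·(-24) = -288, so c₁ = -8/9.
Then c₀ = ((-24) − 18·(-8/9))/6 = -4/3.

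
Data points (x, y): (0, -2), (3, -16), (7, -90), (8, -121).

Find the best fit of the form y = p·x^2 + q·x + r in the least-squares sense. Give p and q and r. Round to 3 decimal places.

p = -2.063, q = 1.746, r = -2.176

Compute the Gram sums: Σx^2·x^2 = 6578, Σx^2·x = 882, Σx^2 = 122, Σx·x = 122, Σx = 18, Σ1 = 4.
Moment sums: Σx^2·y = -12298, Σx·y = -1646, Σy = -229.
So MᵀM·[p, q, r]ᵀ = Mᵀy: [[6578, 882, 122]; [882, 122, 18]; [122, 18, 4]]·[p, q, r]ᵀ = [-12298, -1646, -229]ᵀ.
Row-reducing yields p = -293/142, q = 124/71, r = -309/142.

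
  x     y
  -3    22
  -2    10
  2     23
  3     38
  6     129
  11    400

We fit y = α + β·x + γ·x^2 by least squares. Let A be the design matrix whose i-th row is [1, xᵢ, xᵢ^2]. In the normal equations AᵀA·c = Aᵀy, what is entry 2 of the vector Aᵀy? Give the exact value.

Entry 2 ↔ basis x, so (Aᵀy)_{2} = Σᵢ (x)·yᵢ = (-3)·(22) + (-2)·(10) + (2)·(23) + (3)·(38) + (6)·(129) + (11)·(400) = 5248.

5248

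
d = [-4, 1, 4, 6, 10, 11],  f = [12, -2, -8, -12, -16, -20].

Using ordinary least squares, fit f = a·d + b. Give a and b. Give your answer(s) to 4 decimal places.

With design matrix X, XᵀX = [[290, 28]; [28, 6]] and Xᵀf = [-534, -46]ᵀ.
det = 290·6 − 28² = 956.
a = ((-534)·6 − 28·(-46))/956 = -479/239; b = (290·(-46) − 28·(-534))/956 = 403/239.

a = -2.0042, b = 1.6862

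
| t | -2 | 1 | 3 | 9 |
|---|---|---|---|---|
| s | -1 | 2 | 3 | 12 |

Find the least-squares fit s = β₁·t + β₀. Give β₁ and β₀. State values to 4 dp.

β₁ = 1.1892, β₀ = 0.7297

From the data, Σt·t = 95, Σt = 11, Σ1 = 4.
Moment sums: Σt·s = 121, Σs = 16.
det = 95·4 − 11² = 259.
β₁ = (121·4 − 11·16)/259 = 44/37; β₀ = (95·16 − 11·121)/259 = 27/37.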